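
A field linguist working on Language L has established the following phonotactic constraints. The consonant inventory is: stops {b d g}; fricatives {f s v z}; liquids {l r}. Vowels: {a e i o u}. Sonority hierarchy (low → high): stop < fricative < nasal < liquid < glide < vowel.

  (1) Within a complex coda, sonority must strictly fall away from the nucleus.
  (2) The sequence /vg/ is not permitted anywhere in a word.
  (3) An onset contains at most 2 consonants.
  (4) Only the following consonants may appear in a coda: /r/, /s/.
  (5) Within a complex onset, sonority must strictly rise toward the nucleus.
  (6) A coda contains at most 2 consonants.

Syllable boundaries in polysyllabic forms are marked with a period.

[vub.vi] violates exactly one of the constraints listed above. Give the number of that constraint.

4

[vub.vi]: syllable 1 coda contains /b/, which is not a licensed coda consonant.
This is a violation of constraint 4: "Only the following consonants may appear in a coda: /r/, /s/."
The remaining constraints (1, 2, 3, 5, 6) are satisfied.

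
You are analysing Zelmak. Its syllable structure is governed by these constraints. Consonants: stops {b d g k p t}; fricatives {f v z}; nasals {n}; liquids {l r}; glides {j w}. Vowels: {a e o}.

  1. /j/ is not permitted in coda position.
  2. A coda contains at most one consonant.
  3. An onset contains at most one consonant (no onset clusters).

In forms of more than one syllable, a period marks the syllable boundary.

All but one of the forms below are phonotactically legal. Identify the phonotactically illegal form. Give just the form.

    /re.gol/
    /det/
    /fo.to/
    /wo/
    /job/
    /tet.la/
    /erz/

/re.gol/ — σ1 onset /r/, coda /∅/ ok; σ2 onset /g/, coda /l/ ok → phonotactically legal
/det/ — σ1 onset /d/, coda /t/ ok → phonotactically legal
/fo.to/ — σ1 onset /f/, coda /∅/ ok; σ2 onset /t/, coda /∅/ ok → phonotactically legal
/wo/ — σ1 onset /w/, coda /∅/ ok → phonotactically legal
/job/ — σ1 onset /j/, coda /b/ ok → phonotactically legal
/tet.la/ — σ1 onset /t/, coda /t/ ok; σ2 onset /l/, coda /∅/ ok → phonotactically legal
/erz/ — violates constraint 2: syllable 1 coda /rz/ has 2 consonants (> 1) → phonotactically illegal

/erz/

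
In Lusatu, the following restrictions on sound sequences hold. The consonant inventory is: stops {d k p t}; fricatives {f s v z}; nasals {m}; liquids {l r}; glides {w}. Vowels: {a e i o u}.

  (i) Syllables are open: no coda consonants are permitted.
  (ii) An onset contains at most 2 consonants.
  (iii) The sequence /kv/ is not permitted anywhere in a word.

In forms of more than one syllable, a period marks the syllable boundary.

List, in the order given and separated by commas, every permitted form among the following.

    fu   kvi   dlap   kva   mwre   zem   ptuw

fu — σ1 onset /f/, coda /∅/ ok → permitted
kvi — violates constraint (iii): contains banned sequence /kv/ → not permitted
dlap — violates constraint (i): syllable 1 coda /p/ has 1 consonant (> 0) → not permitted
kva — violates constraint (iii): contains banned sequence /kv/ → not permitted
mwre — violates constraint (ii): syllable 1 onset /mwr/ has 3 consonants (> 2) → not permitted
zem — violates constraint (i): syllable 1 coda /m/ has 1 consonant (> 0) → not permitted
ptuw — violates constraint (i): syllable 1 coda /w/ has 1 consonant (> 0) → not permitted

fu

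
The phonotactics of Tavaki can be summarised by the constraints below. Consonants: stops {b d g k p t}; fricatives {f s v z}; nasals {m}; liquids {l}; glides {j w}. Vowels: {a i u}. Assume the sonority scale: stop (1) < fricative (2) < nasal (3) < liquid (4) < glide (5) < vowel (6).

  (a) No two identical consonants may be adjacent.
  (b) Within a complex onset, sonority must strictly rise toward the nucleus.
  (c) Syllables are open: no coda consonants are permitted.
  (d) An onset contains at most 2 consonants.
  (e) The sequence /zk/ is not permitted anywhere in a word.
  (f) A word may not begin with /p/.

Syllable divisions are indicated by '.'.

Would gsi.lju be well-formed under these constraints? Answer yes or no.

gsi.lju — σ1 onset /gs/ (1→2 rises), coda /∅/ ok; σ2 onset /lj/ (4→5 rises), coda /∅/ ok → well-formed

yes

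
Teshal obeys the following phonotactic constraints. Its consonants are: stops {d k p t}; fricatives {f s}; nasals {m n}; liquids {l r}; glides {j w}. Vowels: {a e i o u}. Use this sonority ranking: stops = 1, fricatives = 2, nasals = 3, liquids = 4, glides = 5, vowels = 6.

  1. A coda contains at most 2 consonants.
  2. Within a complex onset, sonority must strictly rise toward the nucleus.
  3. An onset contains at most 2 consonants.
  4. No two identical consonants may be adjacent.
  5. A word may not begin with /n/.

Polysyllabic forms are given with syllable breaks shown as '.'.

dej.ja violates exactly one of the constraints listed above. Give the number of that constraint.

4

dej.ja: adjacent identical consonants /jj/.
This is a violation of constraint 4: "No two identical consonants may be adjacent."
The remaining constraints (1, 2, 3, 5) are satisfied.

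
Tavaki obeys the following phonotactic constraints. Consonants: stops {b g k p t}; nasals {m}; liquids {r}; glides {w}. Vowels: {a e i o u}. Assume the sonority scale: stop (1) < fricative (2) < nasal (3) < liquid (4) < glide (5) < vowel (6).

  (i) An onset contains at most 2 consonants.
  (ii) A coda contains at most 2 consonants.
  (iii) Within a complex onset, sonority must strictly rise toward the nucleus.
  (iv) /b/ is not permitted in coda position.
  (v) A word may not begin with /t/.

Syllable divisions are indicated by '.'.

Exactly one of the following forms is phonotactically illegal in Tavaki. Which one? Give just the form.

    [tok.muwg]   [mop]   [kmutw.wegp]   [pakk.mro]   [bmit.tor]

[tok.muwg]

[tok.muwg] — violates constraint (v): word begins with /t/ → phonotactically illegal
[mop] — σ1 onset /m/, coda /p/ ok → phonotactically legal
[kmutw.wegp] — σ1 onset /km/ (1→3 rises), coda /tw/ (2C) ok; σ2 onset /w/, coda /gp/ (2C) ok → phonotactically legal
[pakk.mro] — σ1 onset /p/, coda /kk/ (2C) ok; σ2 onset /mr/ (3→4 rises), coda /∅/ ok → phonotactically legal
[bmit.tor] — σ1 onset /bm/ (1→3 rises), coda /t/ ok; σ2 onset /t/, coda /r/ ok → phonotactically legal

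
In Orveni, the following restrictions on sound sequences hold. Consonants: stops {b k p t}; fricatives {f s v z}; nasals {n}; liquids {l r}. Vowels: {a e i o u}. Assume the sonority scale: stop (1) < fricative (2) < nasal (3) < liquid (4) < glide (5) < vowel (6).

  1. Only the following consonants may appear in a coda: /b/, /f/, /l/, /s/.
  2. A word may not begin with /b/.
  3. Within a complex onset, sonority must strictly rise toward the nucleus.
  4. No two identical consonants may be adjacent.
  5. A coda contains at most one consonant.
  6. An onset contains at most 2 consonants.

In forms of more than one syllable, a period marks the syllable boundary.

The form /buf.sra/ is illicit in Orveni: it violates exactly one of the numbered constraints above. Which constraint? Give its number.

/buf.sra/: word begins with /b/.
This is a violation of constraint 2: "A word may not begin with /b/."
The remaining constraints (1, 3, 4, 5, 6) are satisfied.

2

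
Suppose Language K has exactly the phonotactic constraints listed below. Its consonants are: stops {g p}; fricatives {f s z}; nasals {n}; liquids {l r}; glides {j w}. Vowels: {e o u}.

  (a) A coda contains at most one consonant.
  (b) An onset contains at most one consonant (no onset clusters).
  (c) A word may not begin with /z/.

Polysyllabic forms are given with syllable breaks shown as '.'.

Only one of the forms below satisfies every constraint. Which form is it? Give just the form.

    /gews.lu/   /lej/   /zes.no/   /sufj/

/lej/

/gews.lu/ — violates constraint (a): syllable 1 coda /ws/ has 2 consonants (> 1) → phonotactically illegal
/lej/ — σ1 onset /l/, coda /j/ ok → phonotactically legal
/zes.no/ — violates constraint (c): word begins with /z/ → phonotactically illegal
/sufj/ — violates constraint (a): syllable 1 coda /fj/ has 2 consonants (> 1) → phonotactically illegal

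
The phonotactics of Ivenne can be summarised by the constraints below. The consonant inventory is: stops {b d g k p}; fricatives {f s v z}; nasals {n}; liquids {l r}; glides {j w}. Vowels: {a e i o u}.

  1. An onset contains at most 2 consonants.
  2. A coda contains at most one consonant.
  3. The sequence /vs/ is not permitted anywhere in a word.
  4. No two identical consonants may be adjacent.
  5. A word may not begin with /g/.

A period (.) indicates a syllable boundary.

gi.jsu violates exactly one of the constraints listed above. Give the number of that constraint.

gi.jsu: word begins with /g/.
This is a violation of constraint 5: "A word may not begin with /g/."
The remaining constraints (1, 2, 3, 4) are satisfied.

5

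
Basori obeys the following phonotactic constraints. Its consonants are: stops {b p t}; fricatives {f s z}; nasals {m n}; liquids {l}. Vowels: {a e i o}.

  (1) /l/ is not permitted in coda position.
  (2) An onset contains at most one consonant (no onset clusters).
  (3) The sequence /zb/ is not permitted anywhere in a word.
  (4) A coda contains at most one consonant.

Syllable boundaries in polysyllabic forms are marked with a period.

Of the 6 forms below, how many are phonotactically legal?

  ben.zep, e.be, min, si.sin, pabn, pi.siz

ben.zep — σ1 onset /b/, coda /n/ ok; σ2 onset /z/, coda /p/ ok → phonotactically legal
e.be — σ1 onset /∅/, coda /∅/ ok; σ2 onset /b/, coda /∅/ ok → phonotactically legal
min — σ1 onset /m/, coda /n/ ok → phonotactically legal
si.sin — σ1 onset /s/, coda /∅/ ok; σ2 onset /s/, coda /n/ ok → phonotactically legal
pabn — violates constraint 4: syllable 1 coda /bn/ has 2 consonants (> 1) → phonotactically illegal
pi.siz — σ1 onset /p/, coda /∅/ ok; σ2 onset /s/, coda /z/ ok → phonotactically legal
Phonotactically legal: ben.zep, e.be, min, si.sin, pi.siz → 5.

5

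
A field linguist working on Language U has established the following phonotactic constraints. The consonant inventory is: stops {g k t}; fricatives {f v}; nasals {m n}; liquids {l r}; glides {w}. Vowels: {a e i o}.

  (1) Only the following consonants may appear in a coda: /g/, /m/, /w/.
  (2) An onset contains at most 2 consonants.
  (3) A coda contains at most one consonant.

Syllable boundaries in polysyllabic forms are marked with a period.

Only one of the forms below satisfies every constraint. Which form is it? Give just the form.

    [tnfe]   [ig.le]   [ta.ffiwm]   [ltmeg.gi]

[ig.le]

[tnfe] — violates constraint 2: syllable 1 onset /tnf/ has 3 consonants (> 2) → not permitted
[ig.le] — σ1 onset /∅/, coda /g/ ok; σ2 onset /l/, coda /∅/ ok → permitted
[ta.ffiwm] — violates constraint 3: syllable 2 coda /wm/ has 2 consonants (> 1) → not permitted
[ltmeg.gi] — violates constraint 2: syllable 1 onset /ltm/ has 3 consonants (> 2) → not permitted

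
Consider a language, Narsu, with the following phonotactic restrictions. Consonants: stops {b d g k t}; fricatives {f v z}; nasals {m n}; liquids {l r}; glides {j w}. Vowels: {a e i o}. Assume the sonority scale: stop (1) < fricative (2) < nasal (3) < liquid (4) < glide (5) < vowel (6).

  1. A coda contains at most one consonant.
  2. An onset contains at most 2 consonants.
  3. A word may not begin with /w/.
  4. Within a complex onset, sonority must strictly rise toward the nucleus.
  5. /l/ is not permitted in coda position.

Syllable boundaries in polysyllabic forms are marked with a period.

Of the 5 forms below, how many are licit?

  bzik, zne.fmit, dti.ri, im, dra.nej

bzik — σ1 onset /bz/ (1→2 rises), coda /k/ ok → licit
zne.fmit — σ1 onset /zn/ (2→3 rises), coda /∅/ ok; σ2 onset /fm/ (2→3 rises), coda /t/ ok → licit
dti.ri — violates constraint 4: syllable 1 onset /dt/: /d/ (stop, 1) → /t/ (stop, 1) does not rise → illicit
im — σ1 onset /∅/, coda /m/ ok → licit
dra.nej — σ1 onset /dr/ (1→4 rises), coda /∅/ ok; σ2 onset /n/, coda /j/ ok → licit
Licit: bzik, zne.fmit, im, dra.nej → 4.

4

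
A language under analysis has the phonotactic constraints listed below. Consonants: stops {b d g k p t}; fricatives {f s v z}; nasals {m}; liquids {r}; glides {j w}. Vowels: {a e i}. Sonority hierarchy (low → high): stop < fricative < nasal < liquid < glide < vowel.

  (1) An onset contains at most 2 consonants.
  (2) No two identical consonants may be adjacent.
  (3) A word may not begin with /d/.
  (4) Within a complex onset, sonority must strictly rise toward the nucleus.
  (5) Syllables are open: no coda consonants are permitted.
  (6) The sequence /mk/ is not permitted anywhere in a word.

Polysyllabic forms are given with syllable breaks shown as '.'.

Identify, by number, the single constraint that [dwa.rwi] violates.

3

[dwa.rwi]: word begins with /d/.
This is a violation of constraint 3: "A word may not begin with /d/."
The remaining constraints (1, 2, 4, 5, 6) are satisfied.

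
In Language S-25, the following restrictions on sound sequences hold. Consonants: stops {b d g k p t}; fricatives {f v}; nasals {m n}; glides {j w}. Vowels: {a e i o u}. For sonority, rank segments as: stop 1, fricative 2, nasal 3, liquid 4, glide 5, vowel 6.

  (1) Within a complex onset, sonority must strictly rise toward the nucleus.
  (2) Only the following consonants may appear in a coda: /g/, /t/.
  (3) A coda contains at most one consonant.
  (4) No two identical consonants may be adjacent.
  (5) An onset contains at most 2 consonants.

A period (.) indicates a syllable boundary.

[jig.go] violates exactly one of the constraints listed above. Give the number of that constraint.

4

[jig.go]: adjacent identical consonants /gg/.
This is a violation of constraint 4: "No two identical consonants may be adjacent."
The remaining constraints (1, 2, 3, 5) are satisfied.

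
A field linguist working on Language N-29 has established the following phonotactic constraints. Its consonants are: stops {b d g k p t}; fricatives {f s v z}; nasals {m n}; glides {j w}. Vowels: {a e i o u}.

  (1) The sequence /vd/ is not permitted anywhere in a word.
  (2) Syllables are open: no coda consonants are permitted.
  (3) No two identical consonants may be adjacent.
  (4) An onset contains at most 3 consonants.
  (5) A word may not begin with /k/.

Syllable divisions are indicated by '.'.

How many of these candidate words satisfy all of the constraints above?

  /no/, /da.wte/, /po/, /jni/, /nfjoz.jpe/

/no/ — σ1 onset /n/, coda /∅/ ok → licit
/da.wte/ — σ1 onset /d/, coda /∅/ ok; σ2 onset /wt/ (2C), coda /∅/ ok → licit
/po/ — σ1 onset /p/, coda /∅/ ok → licit
/jni/ — σ1 onset /jn/ (2C), coda /∅/ ok → licit
/nfjoz.jpe/ — violates constraint 2: syllable 1 coda /z/ has 1 consonant (> 0) → illicit
Licit: /no/, /da.wte/, /po/, /jni/ → 4.

4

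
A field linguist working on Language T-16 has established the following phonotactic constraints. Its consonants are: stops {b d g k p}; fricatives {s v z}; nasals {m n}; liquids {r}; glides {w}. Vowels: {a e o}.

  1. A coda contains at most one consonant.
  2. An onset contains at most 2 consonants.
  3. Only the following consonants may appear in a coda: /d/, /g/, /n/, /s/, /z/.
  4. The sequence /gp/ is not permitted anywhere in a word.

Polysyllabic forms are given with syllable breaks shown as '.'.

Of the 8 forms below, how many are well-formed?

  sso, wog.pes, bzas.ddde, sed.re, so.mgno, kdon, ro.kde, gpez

sso — σ1 onset /ss/ (2C), coda /∅/ ok → well-formed
wog.pes — violates constraint 4: contains banned sequence /gp/ → ill-formed
bzas.ddde — violates constraint 2: syllable 2 onset /ddd/ has 3 consonants (> 2) → ill-formed
sed.re — σ1 onset /s/, coda /d/ ok; σ2 onset /r/, coda /∅/ ok → well-formed
so.mgno — violates constraint 2: syllable 2 onset /mgn/ has 3 consonants (> 2) → ill-formed
kdon — σ1 onset /kd/ (2C), coda /n/ ok → well-formed
ro.kde — σ1 onset /r/, coda /∅/ ok; σ2 onset /kd/ (2C), coda /∅/ ok → well-formed
gpez — violates constraint 4: contains banned sequence /gp/ → ill-formed
Well-formed: sso, sed.re, kdon, ro.kde → 4.

4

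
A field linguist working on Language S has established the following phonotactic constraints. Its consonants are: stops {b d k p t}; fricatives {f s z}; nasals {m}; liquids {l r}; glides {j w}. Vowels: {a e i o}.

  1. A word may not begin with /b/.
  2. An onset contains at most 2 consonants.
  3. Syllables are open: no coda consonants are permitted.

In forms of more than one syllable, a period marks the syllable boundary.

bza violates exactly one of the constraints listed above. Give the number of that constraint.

1

bza: word begins with /b/.
This is a violation of constraint 1: "A word may not begin with /b/."
The remaining constraints (2, 3) are satisfied.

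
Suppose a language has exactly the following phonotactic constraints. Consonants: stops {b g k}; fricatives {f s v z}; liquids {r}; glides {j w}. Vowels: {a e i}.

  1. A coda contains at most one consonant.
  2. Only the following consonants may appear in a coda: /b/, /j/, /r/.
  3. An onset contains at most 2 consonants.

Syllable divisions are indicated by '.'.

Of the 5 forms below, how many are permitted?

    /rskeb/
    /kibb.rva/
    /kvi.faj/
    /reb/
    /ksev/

/rskeb/ — violates constraint 3: syllable 1 onset /rsk/ has 3 consonants (> 2) → not permitted
/kibb.rva/ — violates constraint 1: syllable 1 coda /bb/ has 2 consonants (> 1) → not permitted
/kvi.faj/ — σ1 onset /kv/ (2C), coda /∅/ ok; σ2 onset /f/, coda /j/ ok → permitted
/reb/ — σ1 onset /r/, coda /b/ ok → permitted
/ksev/ — violates constraint 2: syllable 1 coda contains /v/, which is not a licensed coda consonant → not permitted
Permitted: /kvi.faj/, /reb/ → 2.

2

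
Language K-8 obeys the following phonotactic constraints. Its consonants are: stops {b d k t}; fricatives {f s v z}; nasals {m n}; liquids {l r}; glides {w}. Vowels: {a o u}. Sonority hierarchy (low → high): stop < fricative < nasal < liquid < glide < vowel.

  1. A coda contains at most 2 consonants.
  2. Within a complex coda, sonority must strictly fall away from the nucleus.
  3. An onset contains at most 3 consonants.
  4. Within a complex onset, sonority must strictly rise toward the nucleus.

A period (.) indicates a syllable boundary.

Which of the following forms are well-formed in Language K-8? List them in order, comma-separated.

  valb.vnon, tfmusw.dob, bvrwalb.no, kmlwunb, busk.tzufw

valb.vnon — σ1 onset /v/, coda /lb/ (4→1 falls) ok; σ2 onset /vn/ (2→3 rises), coda /n/ ok → well-formed
tfmusw.dob — violates constraint 2: syllable 1 coda /sw/: /s/ (fricative, 2) → /w/ (glide, 5) does not fall → ill-formed
bvrwalb.no — violates constraint 3: syllable 1 onset /bvrw/ has 4 consonants (> 3) → ill-formed
kmlwunb — violates constraint 3: syllable 1 onset /kmlw/ has 4 consonants (> 3) → ill-formed
busk.tzufw — violates constraint 2: syllable 2 coda /fw/: /f/ (fricative, 2) → /w/ (glide, 5) does not fall → ill-formed

valb.vnon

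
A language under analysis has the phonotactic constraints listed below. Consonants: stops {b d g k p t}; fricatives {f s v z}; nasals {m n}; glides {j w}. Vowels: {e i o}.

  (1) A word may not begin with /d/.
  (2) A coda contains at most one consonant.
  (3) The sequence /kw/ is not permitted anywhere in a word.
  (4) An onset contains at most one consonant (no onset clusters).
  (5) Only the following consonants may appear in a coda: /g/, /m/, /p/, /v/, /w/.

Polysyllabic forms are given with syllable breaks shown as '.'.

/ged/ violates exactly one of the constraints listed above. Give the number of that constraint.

5

/ged/: syllable 1 coda contains /d/, which is not a licensed coda consonant.
This is a violation of constraint 5: "Only the following consonants may appear in a coda: /g/, /m/, /p/, /v/, /w/."
The remaining constraints (1, 2, 3, 4) are satisfied.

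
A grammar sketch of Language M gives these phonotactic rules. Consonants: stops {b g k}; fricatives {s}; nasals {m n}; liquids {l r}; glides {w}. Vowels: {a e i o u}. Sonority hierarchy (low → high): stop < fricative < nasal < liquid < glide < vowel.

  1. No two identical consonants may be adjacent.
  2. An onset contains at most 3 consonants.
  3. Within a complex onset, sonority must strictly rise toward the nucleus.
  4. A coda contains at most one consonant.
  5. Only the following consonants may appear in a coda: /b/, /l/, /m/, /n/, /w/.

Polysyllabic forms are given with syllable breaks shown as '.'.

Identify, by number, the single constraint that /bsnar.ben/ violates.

5

/bsnar.ben/: syllable 1 coda contains /r/, which is not a licensed coda consonant.
This is a violation of constraint 5: "Only the following consonants may appear in a coda: /b/, /l/, /m/, /n/, /w/."
The remaining constraints (1, 2, 3, 4) are satisfied.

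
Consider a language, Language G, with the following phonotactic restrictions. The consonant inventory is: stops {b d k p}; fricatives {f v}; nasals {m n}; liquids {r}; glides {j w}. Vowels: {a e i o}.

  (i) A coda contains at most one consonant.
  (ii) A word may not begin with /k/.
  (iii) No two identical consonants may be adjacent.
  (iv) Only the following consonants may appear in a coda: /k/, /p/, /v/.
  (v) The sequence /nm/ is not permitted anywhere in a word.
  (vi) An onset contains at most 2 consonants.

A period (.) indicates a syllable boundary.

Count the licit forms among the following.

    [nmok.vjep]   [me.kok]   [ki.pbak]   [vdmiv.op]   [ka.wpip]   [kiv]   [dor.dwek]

[nmok.vjep] — violates constraint (v): contains banned sequence /nm/ → illicit
[me.kok] — σ1 onset /m/, coda /∅/ ok; σ2 onset /k/, coda /k/ ok → licit
[ki.pbak] — violates constraint (ii): word begins with /k/ → illicit
[vdmiv.op] — violates constraint (vi): syllable 1 onset /vdm/ has 3 consonants (> 2) → illicit
[ka.wpip] — violates constraint (ii): word begins with /k/ → illicit
[kiv] — violates constraint (ii): word begins with /k/ → illicit
[dor.dwek] — violates constraint (iv): syllable 1 coda contains /r/, which is not a licensed coda consonant → illicit
Licit: [me.kok] → 1.

1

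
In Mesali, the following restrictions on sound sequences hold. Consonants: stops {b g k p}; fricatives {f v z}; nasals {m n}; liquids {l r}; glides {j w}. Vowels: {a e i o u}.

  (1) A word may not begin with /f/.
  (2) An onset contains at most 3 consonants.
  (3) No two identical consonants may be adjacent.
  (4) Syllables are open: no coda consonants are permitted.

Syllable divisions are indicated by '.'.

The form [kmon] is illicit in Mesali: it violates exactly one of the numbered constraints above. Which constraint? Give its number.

4

[kmon]: syllable 1 coda /n/ has 1 consonant (> 0).
This is a violation of constraint 4: "Syllables are open: no coda consonants are permitted."
The remaining constraints (1, 2, 3) are satisfied.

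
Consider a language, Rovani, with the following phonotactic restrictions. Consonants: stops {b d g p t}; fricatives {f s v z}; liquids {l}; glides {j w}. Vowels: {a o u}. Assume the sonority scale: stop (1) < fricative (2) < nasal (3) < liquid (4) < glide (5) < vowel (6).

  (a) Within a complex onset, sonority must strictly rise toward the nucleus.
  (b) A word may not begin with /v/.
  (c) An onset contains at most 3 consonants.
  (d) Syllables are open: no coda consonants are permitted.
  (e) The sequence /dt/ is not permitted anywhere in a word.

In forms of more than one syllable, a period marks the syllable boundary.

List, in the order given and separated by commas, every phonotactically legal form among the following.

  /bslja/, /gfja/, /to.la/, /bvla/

/gfja/, /to.la/, /bvla/

/bslja/ — violates constraint (c): syllable 1 onset /bslj/ has 4 consonants (> 3) → phonotactically illegal
/gfja/ — σ1 onset /gfj/ (1→2→5 rises), coda /∅/ ok → phonotactically legal
/to.la/ — σ1 onset /t/, coda /∅/ ok; σ2 onset /l/, coda /∅/ ok → phonotactically legal
/bvla/ — σ1 onset /bvl/ (1→2→4 rises), coda /∅/ ok → phonotactically legal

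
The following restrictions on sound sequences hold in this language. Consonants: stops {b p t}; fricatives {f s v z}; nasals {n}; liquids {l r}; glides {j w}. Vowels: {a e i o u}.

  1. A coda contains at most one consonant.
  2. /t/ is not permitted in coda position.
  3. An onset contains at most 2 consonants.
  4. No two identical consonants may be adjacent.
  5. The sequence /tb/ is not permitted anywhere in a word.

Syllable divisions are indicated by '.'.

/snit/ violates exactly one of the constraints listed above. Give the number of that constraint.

/snit/: syllable 1 coda contains /t/.
This is a violation of constraint 2: "/t/ is not permitted in coda position."
The remaining constraints (1, 3, 4, 5) are satisfied.

2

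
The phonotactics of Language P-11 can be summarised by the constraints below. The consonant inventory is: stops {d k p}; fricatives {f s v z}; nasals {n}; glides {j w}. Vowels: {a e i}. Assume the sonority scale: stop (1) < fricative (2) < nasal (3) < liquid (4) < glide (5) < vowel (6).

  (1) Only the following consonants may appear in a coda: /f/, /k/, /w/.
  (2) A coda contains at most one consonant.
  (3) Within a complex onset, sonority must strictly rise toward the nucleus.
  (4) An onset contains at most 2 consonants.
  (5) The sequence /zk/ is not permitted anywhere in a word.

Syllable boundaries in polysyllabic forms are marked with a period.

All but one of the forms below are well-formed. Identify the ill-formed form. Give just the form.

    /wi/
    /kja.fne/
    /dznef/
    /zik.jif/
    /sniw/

/wi/ — σ1 onset /w/, coda /∅/ ok → well-formed
/kja.fne/ — σ1 onset /kj/ (1→5 rises), coda /∅/ ok; σ2 onset /fn/ (2→3 rises), coda /∅/ ok → well-formed
/dznef/ — violates constraint 4: syllable 1 onset /dzn/ has 3 consonants (> 2) → ill-formed
/zik.jif/ — σ1 onset /z/, coda /k/ ok; σ2 onset /j/, coda /f/ ok → well-formed
/sniw/ — σ1 onset /sn/ (2→3 rises), coda /w/ ok → well-formed

/dznef/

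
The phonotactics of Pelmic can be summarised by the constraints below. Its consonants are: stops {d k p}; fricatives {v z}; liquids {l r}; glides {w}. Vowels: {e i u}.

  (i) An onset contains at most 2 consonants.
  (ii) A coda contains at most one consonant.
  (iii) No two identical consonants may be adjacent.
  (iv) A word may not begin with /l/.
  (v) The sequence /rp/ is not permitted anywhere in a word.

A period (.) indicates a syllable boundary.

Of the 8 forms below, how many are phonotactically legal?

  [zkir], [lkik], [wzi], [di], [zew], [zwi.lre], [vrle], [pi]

[zkir] — σ1 onset /zk/ (2C), coda /r/ ok → phonotactically legal
[lkik] — violates constraint (iv): word begins with /l/ → phonotactically illegal
[wzi] — σ1 onset /wz/ (2C), coda /∅/ ok → phonotactically legal
[di] — σ1 onset /d/, coda /∅/ ok → phonotactically legal
[zew] — σ1 onset /z/, coda /w/ ok → phonotactically legal
[zwi.lre] — σ1 onset /zw/ (2C), coda /∅/ ok; σ2 onset /lr/ (2C), coda /∅/ ok → phonotactically legal
[vrle] — violates constraint (i): syllable 1 onset /vrl/ has 3 consonants (> 2) → phonotactically illegal
[pi] — σ1 onset /p/, coda /∅/ ok → phonotactically legal
Phonotactically legal: [zkir], [wzi], [di], [zew], [zwi.lre], [pi] → 6.

6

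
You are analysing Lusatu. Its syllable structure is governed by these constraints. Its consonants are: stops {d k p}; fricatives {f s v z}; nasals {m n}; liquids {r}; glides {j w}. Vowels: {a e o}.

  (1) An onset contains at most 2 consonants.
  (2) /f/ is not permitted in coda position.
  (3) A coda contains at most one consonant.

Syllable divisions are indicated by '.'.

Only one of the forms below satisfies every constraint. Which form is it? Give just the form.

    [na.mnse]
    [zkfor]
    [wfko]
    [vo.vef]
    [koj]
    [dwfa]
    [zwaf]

[na.mnse] — violates constraint 1: syllable 2 onset /mns/ has 3 consonants (> 2) → phonotactically illegal
[zkfor] — violates constraint 1: syllable 1 onset /zkf/ has 3 consonants (> 2) → phonotactically illegal
[wfko] — violates constraint 1: syllable 1 onset /wfk/ has 3 consonants (> 2) → phonotactically illegal
[vo.vef] — violates constraint 2: syllable 2 coda contains /f/ → phonotactically illegal
[koj] — σ1 onset /k/, coda /j/ ok → phonotactically legal
[dwfa] — violates constraint 1: syllable 1 onset /dwf/ has 3 consonants (> 2) → phonotactically illegal
[zwaf] — violates constraint 2: syllable 1 coda contains /f/ → phonotactically illegal

[koj]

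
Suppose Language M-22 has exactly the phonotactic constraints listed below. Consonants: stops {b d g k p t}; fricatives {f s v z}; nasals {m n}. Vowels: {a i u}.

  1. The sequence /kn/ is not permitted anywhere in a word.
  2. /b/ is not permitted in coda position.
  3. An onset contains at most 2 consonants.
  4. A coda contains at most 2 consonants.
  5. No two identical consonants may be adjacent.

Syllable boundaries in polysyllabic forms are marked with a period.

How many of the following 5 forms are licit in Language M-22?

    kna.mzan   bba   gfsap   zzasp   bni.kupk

1

kna.mzan — violates constraint 1: contains banned sequence /kn/ → illicit
bba — violates constraint 5: adjacent identical consonants /bb/ → illicit
gfsap — violates constraint 3: syllable 1 onset /gfs/ has 3 consonants (> 2) → illicit
zzasp — violates constraint 5: adjacent identical consonants /zz/ → illicit
bni.kupk — σ1 onset /bn/ (2C), coda /∅/ ok; σ2 onset /k/, coda /pk/ (2C) ok → licit
Licit: bni.kupk → 1.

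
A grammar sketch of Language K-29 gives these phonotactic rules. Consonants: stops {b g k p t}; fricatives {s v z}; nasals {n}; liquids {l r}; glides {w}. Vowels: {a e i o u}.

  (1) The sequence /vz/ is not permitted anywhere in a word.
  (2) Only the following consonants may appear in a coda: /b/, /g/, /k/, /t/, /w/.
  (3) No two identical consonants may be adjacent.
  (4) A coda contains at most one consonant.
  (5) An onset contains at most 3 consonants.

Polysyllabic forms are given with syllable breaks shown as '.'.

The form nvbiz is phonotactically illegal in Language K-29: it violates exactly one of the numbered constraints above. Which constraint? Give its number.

nvbiz: syllable 1 coda contains /z/, which is not a licensed coda consonant.
This is a violation of constraint 2: "Only the following consonants may appear in a coda: /b/, /g/, /k/, /t/, /w/."
The remaining constraints (1, 3, 4, 5) are satisfied.

2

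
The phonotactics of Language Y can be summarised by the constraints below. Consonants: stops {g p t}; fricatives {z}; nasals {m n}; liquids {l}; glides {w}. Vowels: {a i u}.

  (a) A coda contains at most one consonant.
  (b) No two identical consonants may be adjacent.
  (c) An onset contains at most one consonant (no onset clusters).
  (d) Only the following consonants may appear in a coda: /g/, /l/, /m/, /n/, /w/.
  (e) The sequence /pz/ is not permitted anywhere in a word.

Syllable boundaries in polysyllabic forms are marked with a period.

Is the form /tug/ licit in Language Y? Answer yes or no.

/tug/ — σ1 onset /t/, coda /g/ ok → licit

yes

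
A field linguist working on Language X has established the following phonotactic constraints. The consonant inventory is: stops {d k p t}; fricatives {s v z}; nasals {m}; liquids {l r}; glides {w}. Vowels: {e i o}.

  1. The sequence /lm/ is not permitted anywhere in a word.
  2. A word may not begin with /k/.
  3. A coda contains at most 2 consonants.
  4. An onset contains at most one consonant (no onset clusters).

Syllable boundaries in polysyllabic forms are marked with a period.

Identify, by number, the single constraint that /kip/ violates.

2

/kip/: word begins with /k/.
This is a violation of constraint 2: "A word may not begin with /k/."
The remaining constraints (1, 3, 4) are satisfied.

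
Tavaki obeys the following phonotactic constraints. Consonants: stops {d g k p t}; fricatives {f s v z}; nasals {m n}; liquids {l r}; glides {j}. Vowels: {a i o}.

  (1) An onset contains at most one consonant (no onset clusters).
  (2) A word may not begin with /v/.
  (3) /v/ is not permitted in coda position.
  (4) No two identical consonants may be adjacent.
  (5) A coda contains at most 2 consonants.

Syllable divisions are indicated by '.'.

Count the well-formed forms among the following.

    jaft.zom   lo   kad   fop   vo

jaft.zom — σ1 onset /j/, coda /ft/ (2C) ok; σ2 onset /z/, coda /m/ ok → well-formed
lo — σ1 onset /l/, coda /∅/ ok → well-formed
kad — σ1 onset /k/, coda /d/ ok → well-formed
fop — σ1 onset /f/, coda /p/ ok → well-formed
vo — violates constraint 2: word begins with /v/ → ill-formed
Well-formed: jaft.zom, lo, kad, fop → 4.

4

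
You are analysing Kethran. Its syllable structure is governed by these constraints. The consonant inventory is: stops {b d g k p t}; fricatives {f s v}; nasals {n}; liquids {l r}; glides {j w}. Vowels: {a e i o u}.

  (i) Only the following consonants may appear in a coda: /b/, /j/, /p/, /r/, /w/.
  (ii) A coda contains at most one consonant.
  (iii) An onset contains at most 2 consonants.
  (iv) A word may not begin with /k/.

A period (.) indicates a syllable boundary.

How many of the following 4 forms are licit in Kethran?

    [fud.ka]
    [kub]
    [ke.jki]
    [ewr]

0

[fud.ka] — violates constraint (i): syllable 1 coda contains /d/, which is not a licensed coda consonant → illicit
[kub] — violates constraint (iv): word begins with /k/ → illicit
[ke.jki] — violates constraint (iv): word begins with /k/ → illicit
[ewr] — violates constraint (ii): syllable 1 coda /wr/ has 2 consonants (> 1) → illicit
No form is licit → 0.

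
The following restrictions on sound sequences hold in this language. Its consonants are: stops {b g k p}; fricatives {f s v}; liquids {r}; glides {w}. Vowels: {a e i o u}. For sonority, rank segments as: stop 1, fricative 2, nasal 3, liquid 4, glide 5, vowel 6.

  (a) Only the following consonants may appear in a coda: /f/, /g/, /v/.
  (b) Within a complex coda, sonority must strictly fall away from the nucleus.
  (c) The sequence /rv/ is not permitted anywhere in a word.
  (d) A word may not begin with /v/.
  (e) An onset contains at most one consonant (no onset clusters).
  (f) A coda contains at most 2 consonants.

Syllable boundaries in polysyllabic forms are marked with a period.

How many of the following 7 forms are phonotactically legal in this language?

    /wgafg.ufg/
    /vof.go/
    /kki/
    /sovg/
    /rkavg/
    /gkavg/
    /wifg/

/wgafg.ufg/ — violates constraint (e): syllable 1 onset /wg/ has 2 consonants (> 1) → phonotactically illegal
/vof.go/ — violates constraint (d): word begins with /v/ → phonotactically illegal
/kki/ — violates constraint (e): syllable 1 onset /kk/ has 2 consonants (> 1) → phonotactically illegal
/sovg/ — σ1 onset /s/, coda /vg/ (2→1 falls) ok → phonotactically legal
/rkavg/ — violates constraint (e): syllable 1 onset /rk/ has 2 consonants (> 1) → phonotactically illegal
/gkavg/ — violates constraint (e): syllable 1 onset /gk/ has 2 consonants (> 1) → phonotactically illegal
/wifg/ — σ1 onset /w/, coda /fg/ (2→1 falls) ok → phonotactically legal
Phonotactically legal: /sovg/, /wifg/ → 2.

2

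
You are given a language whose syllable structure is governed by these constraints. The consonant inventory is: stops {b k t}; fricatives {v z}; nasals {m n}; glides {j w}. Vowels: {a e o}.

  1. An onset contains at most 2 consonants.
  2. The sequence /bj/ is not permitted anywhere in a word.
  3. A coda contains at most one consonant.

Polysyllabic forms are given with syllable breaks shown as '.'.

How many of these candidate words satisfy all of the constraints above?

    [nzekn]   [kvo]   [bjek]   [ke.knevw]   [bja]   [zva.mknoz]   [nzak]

2

[nzekn] — violates constraint 3: syllable 1 coda /kn/ has 2 consonants (> 1) → not permitted
[kvo] — σ1 onset /kv/ (2C), coda /∅/ ok → permitted
[bjek] — violates constraint 2: contains banned sequence /bj/ → not permitted
[ke.knevw] — violates constraint 3: syllable 2 coda /vw/ has 2 consonants (> 1) → not permitted
[bja] — violates constraint 2: contains banned sequence /bj/ → not permitted
[zva.mknoz] — violates constraint 1: syllable 2 onset /mkn/ has 3 consonants (> 2) → not permitted
[nzak] — σ1 onset /nz/ (2C), coda /k/ ok → permitted
Permitted: [kvo], [nzak] → 2.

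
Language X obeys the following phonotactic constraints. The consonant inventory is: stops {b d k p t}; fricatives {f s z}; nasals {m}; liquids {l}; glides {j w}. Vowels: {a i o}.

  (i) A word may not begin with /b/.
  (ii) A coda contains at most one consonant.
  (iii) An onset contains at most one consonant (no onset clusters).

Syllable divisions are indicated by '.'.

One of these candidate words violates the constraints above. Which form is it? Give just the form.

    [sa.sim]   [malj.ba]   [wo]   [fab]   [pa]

[sa.sim] — σ1 onset /s/, coda /∅/ ok; σ2 onset /s/, coda /m/ ok → permitted
[malj.ba] — violates constraint (ii): syllable 1 coda /lj/ has 2 consonants (> 1) → not permitted
[wo] — σ1 onset /w/, coda /∅/ ok → permitted
[fab] — σ1 onset /f/, coda /b/ ok → permitted
[pa] — σ1 onset /p/, coda /∅/ ok → permitted

[malj.ba]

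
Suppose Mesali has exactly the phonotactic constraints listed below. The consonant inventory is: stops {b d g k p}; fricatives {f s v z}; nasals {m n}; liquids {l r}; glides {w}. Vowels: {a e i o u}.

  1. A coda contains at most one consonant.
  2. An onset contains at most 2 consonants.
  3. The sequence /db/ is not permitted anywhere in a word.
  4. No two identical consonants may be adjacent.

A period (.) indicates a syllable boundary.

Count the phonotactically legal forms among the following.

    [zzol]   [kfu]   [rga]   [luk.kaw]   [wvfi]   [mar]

3

[zzol] — violates constraint 4: adjacent identical consonants /zz/ → phonotactically illegal
[kfu] — σ1 onset /kf/ (2C), coda /∅/ ok → phonotactically legal
[rga] — σ1 onset /rg/ (2C), coda /∅/ ok → phonotactically legal
[luk.kaw] — violates constraint 4: adjacent identical consonants /kk/ → phonotactically illegal
[wvfi] — violates constraint 2: syllable 1 onset /wvf/ has 3 consonants (> 2) → phonotactically illegal
[mar] — σ1 onset /m/, coda /r/ ok → phonotactically legal
Phonotactically legal: [kfu], [rga], [mar] → 3.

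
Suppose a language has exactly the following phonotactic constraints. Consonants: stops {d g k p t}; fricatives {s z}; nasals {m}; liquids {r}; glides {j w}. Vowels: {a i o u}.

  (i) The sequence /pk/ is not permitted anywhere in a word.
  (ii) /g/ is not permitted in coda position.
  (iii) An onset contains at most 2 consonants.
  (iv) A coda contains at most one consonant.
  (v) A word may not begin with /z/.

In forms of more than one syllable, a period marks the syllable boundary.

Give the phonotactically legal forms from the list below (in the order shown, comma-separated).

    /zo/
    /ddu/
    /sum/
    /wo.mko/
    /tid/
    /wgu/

/zo/ — violates constraint (v): word begins with /z/ → phonotactically illegal
/ddu/ — σ1 onset /dd/ (2C), coda /∅/ ok → phonotactically legal
/sum/ — σ1 onset /s/, coda /m/ ok → phonotactically legal
/wo.mko/ — σ1 onset /w/, coda /∅/ ok; σ2 onset /mk/ (2C), coda /∅/ ok → phonotactically legal
/tid/ — σ1 onset /t/, coda /d/ ok → phonotactically legal
/wgu/ — σ1 onset /wg/ (2C), coda /∅/ ok → phonotactically legal

/ddu/, /sum/, /wo.mko/, /tid/, /wgu/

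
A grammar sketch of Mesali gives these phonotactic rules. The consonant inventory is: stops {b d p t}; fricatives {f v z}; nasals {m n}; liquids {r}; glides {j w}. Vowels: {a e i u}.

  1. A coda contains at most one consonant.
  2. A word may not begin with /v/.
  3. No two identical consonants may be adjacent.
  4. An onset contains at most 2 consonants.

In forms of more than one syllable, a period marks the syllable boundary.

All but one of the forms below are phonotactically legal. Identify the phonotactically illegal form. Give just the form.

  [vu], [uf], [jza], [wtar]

[vu] — violates constraint 2: word begins with /v/ → phonotactically illegal
[uf] — σ1 onset /∅/, coda /f/ ok → phonotactically legal
[jza] — σ1 onset /jz/ (2C), coda /∅/ ok → phonotactically legal
[wtar] — σ1 onset /wt/ (2C), coda /r/ ok → phonotactically legal

[vu]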